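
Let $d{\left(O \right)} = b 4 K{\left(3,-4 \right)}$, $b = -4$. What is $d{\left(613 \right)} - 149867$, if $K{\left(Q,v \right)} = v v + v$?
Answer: $-150059$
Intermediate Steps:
$K{\left(Q,v \right)} = v + v^{2}$ ($K{\left(Q,v \right)} = v^{2} + v = v + v^{2}$)
$d{\left(O \right)} = -192$ ($d{\left(O \right)} = \left(-4\right) 4 \left(- 4 \left(1 - 4\right)\right) = - 16 \left(\left(-4\right) \left(-3\right)\right) = \left(-16\right) 12 = -192$)
$d{\left(613 \right)} - 149867 = -192 - 149867 = -150059$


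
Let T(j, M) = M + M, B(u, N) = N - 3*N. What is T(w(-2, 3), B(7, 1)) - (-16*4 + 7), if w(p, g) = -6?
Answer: 53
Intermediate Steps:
B(u, N) = -2*N (B(u, N) = N - 3*N = -2*N)
T(j, M) = 2*M
T(w(-2, 3), B(7, 1)) - (-16*4 + 7) = 2*(-2*1) - (-16*4 + 7) = 2*(-2) - (-64 + 7) = -4 - 1*(-57) = -4 + 57 = 53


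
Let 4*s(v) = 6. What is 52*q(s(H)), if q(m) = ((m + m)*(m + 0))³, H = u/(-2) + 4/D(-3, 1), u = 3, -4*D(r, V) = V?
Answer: 9477/2 ≈ 4738.5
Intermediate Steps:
D(r, V) = -V/4
H = -35/2 (H = 3/(-2) + 4/((-¼*1)) = 3*(-½) + 4/(-¼) = -3/2 + 4*(-4) = -3/2 - 16 = -35/2 ≈ -17.500)
s(v) = 3/2 (s(v) = (¼)*6 = 3/2)
q(m) = 8*m⁶ (q(m) = ((2*m)*m)³ = (2*m²)³ = 8*m⁶)
52*q(s(H)) = 52*(8*(3/2)⁶) = 52*(8*(729/64)) = 52*(729/8) = 9477/2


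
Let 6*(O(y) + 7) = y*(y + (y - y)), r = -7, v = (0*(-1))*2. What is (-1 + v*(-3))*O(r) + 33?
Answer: 191/6 ≈ 31.833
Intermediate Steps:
v = 0 (v = 0*2 = 0)
O(y) = -7 + y**2/6 (O(y) = -7 + (y*(y + (y - y)))/6 = -7 + (y*(y + 0))/6 = -7 + (y*y)/6 = -7 + y**2/6)
(-1 + v*(-3))*O(r) + 33 = (-1 + 0*(-3))*(-7 + (1/6)*(-7)**2) + 33 = (-1 + 0)*(-7 + (1/6)*49) + 33 = -(-7 + 49/6) + 33 = -1*7/6 + 33 = -7/6 + 33 = 191/6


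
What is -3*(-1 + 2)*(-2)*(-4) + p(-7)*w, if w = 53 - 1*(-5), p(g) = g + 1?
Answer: -372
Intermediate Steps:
p(g) = 1 + g
w = 58 (w = 53 + 5 = 58)
-3*(-1 + 2)*(-2)*(-4) + p(-7)*w = -3*(-1 + 2)*(-2)*(-4) + (1 - 7)*58 = -3*(-2)*(-4) - 6*58 = -3*(-2)*(-4) - 348 = 6*(-4) - 348 = -24 - 348 = -372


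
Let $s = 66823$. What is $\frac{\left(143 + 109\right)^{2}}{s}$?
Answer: $\frac{63504}{66823} \approx 0.95033$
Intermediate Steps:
$\frac{\left(143 + 109\right)^{2}}{s} = \frac{\left(143 + 109\right)^{2}}{66823} = 252^{2} \cdot \frac{1}{66823} = 63504 \cdot \frac{1}{66823} = \frac{63504}{66823}$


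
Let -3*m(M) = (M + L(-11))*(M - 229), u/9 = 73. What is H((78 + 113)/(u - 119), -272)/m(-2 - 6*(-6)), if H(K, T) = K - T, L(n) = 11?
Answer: 146527/1573650 ≈ 0.093113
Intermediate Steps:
u = 657 (u = 9*73 = 657)
m(M) = -(-229 + M)*(11 + M)/3 (m(M) = -(M + 11)*(M - 229)/3 = -(11 + M)*(-229 + M)/3 = -(-229 + M)*(11 + M)/3)
H((78 + 113)/(u - 119), -272)/m(-2 - 6*(-6)) = ((78 + 113)/(657 - 119) - 1*(-272))/(2519/3 - (-2 - 6*(-6))**2/3 + 218*(-2 - 6*(-6))/3) = (191/538 + 272)/(2519/3 - (-2 + 36)**2/3 + 218*(-2 + 36)/3) = (191*(1/538) + 272)/(2519/3 - 1/3*34**2 + (218/3)*34) = (191/538 + 272)/(2519/3 - 1/3*1156 + 7412/3) = 146527/(538*(2519/3 - 1156/3 + 7412/3)) = (146527/538)/2925 = (146527/538)*(1/2925) = 146527/1573650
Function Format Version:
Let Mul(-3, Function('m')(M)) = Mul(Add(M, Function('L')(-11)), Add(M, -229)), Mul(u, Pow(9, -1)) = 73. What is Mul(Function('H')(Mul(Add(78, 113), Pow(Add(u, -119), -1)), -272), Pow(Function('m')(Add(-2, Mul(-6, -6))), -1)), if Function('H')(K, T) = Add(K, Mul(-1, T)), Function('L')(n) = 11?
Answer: Rational(146527, 1573650) ≈ 0.093113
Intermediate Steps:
u = 657 (u = Mul(9, 73) = 657)
Function('m')(M) = Mul(Rational(-1, 3), Add(-229, M), Add(11, M)) (Function('m')(M) = Mul(Rational(-1, 3), Mul(Add(M, 11), Add(M, -229))) = Mul(Rational(-1, 3), Mul(Add(11, M), Add(-229, M))) = Mul(Rational(-1, 3), Mul(Add(-229, M), Add(11, M))) = Mul(Rational(-1, 3), Add(-229, M), Add(11, M)))
Mul(Function('H')(Mul(Add(78, 113), Pow(Add(u, -119), -1)), -272), Pow(Function('m')(Add(-2, Mul(-6, -6))), -1)) = Mul(Add(Mul(Add(78, 113), Pow(Add(657, -119), -1)), Mul(-1, -272)), Pow(Add(Rational(2519, 3), Mul(Rational(-1, 3), Pow(Add(-2, Mul(-6, -6)), 2)), Mul(Rational(218, 3), Add(-2, Mul(-6, -6)))), -1)) = Mul(Add(Mul(191, Pow(538, -1)), 272), Pow(Add(Rational(2519, 3), Mul(Rational(-1, 3), Pow(Add(-2, 36), 2)), Mul(Rational(218, 3), Add(-2, 36))), -1)) = Mul(Add(Mul(191, Rational(1, 538)), 272), Pow(Add(Rational(2519, 3), Mul(Rational(-1, 3), Pow(34, 2)), Mul(Rational(218, 3), 34)), -1)) = Mul(Add(Rational(191, 538), 272), Pow(Add(Rational(2519, 3), Mul(Rational(-1, 3), 1156), Rational(7412, 3)), -1)) = Mul(Rational(146527, 538), Pow(Add(Rational(2519, 3), Rational(-1156, 3), Rational(7412, 3)), -1)) = Mul(Rational(146527, 538), Pow(2925, -1)) = Mul(Rational(146527, 538), Rational(1, 2925)) = Rational(146527, 1573650)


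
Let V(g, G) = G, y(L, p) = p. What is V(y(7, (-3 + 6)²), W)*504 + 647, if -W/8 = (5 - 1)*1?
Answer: -15481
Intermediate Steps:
W = -32 (W = -8*(5 - 1) = -32 ≈ -32.000)
V(y(7, (-3 + 6)²), W)*504 + 647 = -32*504 + 647 = -16128 + 647 = -15481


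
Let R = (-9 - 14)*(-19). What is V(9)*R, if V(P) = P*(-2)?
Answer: -7866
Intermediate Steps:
V(P) = -2*P
R = 437 (R = -23*(-19) = 437)
V(9)*R = -2*9*437 = -18*437 = -7866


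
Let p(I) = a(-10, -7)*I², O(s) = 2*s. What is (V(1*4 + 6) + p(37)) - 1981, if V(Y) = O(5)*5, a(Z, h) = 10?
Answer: 11759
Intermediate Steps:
V(Y) = 50 (V(Y) = (2*5)*5 = 10*5 = 50)
p(I) = 10*I²
(V(1*4 + 6) + p(37)) - 1981 = (50 + 10*37²) - 1981 = (50 + 10*1369) - 1981 = (50 + 13690) - 1981 = 13740 - 1981 = 11759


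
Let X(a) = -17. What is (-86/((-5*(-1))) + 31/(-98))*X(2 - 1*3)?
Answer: 145911/490 ≈ 297.78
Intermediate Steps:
(-86/((-5*(-1))) + 31/(-98))*X(2 - 1*3) = (-86/((-5*(-1))) + 31/(-98))*(-17) = (-86/5 + 31*(-1/98))*(-17) = (-86*1/5 - 31/98)*(-17) = (-86/5 - 31/98)*(-17) = -8583/490*(-17) = 145911/490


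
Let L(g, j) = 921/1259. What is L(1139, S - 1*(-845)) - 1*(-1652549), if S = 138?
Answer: 2080560112/1259 ≈ 1.6526e+6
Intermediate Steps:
L(g, j) = 921/1259 (L(g, j) = 921*(1/1259) = 921/1259)
L(1139, S - 1*(-845)) - 1*(-1652549) = 921/1259 - 1*(-1652549) = 921/1259 + 1652549 = 2080560112/1259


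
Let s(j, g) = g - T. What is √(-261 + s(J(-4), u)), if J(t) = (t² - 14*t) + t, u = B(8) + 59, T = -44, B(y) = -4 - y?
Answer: I*√170 ≈ 13.038*I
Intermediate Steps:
u = 47 (u = (-4 - 1*8) + 59 = (-4 - 8) + 59 = -12 + 59 = 47)
J(t) = t² - 13*t
s(j, g) = 44 + g (s(j, g) = g - 1*(-44) = g + 44 = 44 + g)
√(-261 + s(J(-4), u)) = √(-261 + (44 + 47)) = √(-261 + 91) = √(-170) = I*√170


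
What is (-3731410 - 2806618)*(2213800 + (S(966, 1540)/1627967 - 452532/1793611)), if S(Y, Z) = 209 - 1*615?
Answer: -42262868029433133151918520/2919939518837 ≈ -1.4474e+13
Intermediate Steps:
S(Y, Z) = -406 (S(Y, Z) = 209 - 615 = -406)
(-3731410 - 2806618)*(2213800 + (S(966, 1540)/1627967 - 452532/1793611)) = (-3731410 - 2806618)*(2213800 + (-406/1627967 - 452532/1793611)) = -6538028*(2213800 + (-406*1/1627967 - 452532*1/1793611)) = -6538028*(2213800 + (-406/1627967 - 452532/1793611)) = -6538028*(2213800 - 737435368510/2919939518837) = -6538028*6464161369365982090/2919939518837 = -42262868029433133151918520/2919939518837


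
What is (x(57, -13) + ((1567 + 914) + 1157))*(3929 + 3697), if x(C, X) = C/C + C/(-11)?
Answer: 304826472/11 ≈ 2.7711e+7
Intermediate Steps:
x(C, X) = 1 - C/11 (x(C, X) = 1 + C*(-1/11) = 1 - C/11)
(x(57, -13) + ((1567 + 914) + 1157))*(3929 + 3697) = ((1 - 1/11*57) + ((1567 + 914) + 1157))*(3929 + 3697) = ((1 - 57/11) + (2481 + 1157))*7626 = (-46/11 + 3638)*7626 = (39972/11)*7626 = 304826472/11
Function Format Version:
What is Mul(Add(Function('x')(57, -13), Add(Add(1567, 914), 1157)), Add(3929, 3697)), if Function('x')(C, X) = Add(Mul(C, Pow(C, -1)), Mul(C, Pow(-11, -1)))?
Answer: Rational(304826472, 11) ≈ 2.7711e+7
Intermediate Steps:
Function('x')(C, X) = Add(1, Mul(Rational(-1, 11), C)) (Function('x')(C, X) = Add(1, Mul(C, Rational(-1, 11))) = Add(1, Mul(Rational(-1, 11), C)))
Mul(Add(Function('x')(57, -13), Add(Add(1567, 914), 1157)), Add(3929, 3697)) = Mul(Add(Add(1, Mul(Rational(-1, 11), 57)), Add(Add(1567, 914), 1157)), Add(3929, 3697)) = Mul(Add(Add(1, Rational(-57, 11)), Add(2481, 1157)), 7626) = Mul(Add(Rational(-46, 11), 3638), 7626) = Mul(Rational(39972, 11), 7626) = Rational(304826472, 11)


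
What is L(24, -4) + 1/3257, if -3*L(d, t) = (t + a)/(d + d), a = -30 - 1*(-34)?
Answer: 1/3257 ≈ 0.00030703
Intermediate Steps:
a = 4 (a = -30 + 34 = 4)
L(d, t) = -(4 + t)/(6*d) (L(d, t) = -(t + 4)/(3*(d + d)) = -(4 + t)/(3*(2*d)) = -(4 + t)*1/(2*d)/3 = -(4 + t)/(6*d))
L(24, -4) + 1/3257 = (⅙)*(-4 - 1*(-4))/24 + 1/3257 = (⅙)*(1/24)*(-4 + 4) + 1/3257 = (⅙)*(1/24)*0 + 1/3257 = 0 + 1/3257 = 1/3257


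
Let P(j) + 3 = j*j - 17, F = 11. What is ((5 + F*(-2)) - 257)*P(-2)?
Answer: 4384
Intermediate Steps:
P(j) = -20 + j² (P(j) = -3 + (j*j - 17) = -3 + (j² - 17) = -3 + (-17 + j²) = -20 + j²)
((5 + F*(-2)) - 257)*P(-2) = ((5 + 11*(-2)) - 257)*(-20 + (-2)²) = ((5 - 22) - 257)*(-20 + 4) = (-17 - 257)*(-16) = -274*(-16) = 4384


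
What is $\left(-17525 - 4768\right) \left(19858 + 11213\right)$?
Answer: $-692665803$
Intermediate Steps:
$\left(-17525 - 4768\right) \left(19858 + 11213\right) = \left(-22293\right) 31071 = -692665803$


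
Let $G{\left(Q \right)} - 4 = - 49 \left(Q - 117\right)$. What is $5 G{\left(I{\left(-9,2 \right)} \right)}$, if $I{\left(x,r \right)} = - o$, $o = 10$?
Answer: $31135$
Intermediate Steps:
$I{\left(x,r \right)} = -10$ ($I{\left(x,r \right)} = \left(-1\right) 10 = -10$)
$G{\left(Q \right)} = 5737 - 49 Q$ ($G{\left(Q \right)} = 4 - 49 \left(Q - 117\right) = 4 - 49 \left(-117 + Q\right) = 4 - \left(-5733 + 49 Q\right) = 5737 - 49 Q$)
$5 G{\left(I{\left(-9,2 \right)} \right)} = 5 \left(5737 - -490\right) = 5 \left(5737 + 490\right) = 5 \cdot 6227 = 31135$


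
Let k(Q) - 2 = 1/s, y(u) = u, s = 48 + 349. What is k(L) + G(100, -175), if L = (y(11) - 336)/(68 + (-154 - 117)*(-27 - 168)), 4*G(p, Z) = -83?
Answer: -29771/1588 ≈ -18.747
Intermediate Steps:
s = 397
G(p, Z) = -83/4 (G(p, Z) = (1/4)*(-83) = -83/4)
L = -325/52913 (L = (11 - 336)/(68 + (-154 - 117)*(-27 - 168)) = -325/(68 - 271*(-195)) = -325/(68 + 52845) = -325/52913 ≈ -0.0061422)
k(Q) = 795/397 (k(Q) = 2 + 1/397 = 795/397)
k(L) + G(100, -175) = 795/397 - 83/4 = -29771/1588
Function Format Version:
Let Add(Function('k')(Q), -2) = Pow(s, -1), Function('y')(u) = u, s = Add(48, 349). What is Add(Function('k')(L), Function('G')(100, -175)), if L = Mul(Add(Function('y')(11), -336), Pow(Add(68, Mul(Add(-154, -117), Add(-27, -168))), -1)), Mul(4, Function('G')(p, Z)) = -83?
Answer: Rational(-29771, 1588) ≈ -18.747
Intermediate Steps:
s = 397
Function('G')(p, Z) = Rational(-83, 4) (Function('G')(p, Z) = Mul(Rational(1, 4), -83) = Rational(-83, 4))
L = Rational(-325, 52913) (L = Mul(Add(11, -336), Pow(Add(68, Mul(Add(-154, -117), Add(-27, -168))), -1)) = Mul(-325, Pow(Add(68, Mul(-271, -195)), -1)) = Mul(-325, Pow(Add(68, 52845), -1)) = Mul(-325, Pow(52913, -1)) = Mul(-325, Rational(1, 52913)) = Rational(-325, 52913) ≈ -0.0061422)
Function('k')(Q) = Rational(795, 397) (Function('k')(Q) = Add(2, Pow(397, -1)) = Add(2, Rational(1, 397)) = Rational(795, 397))
Add(Function('k')(L), Function('G')(100, -175)) = Add(Rational(795, 397), Rational(-83, 4)) = Rational(-29771, 1588)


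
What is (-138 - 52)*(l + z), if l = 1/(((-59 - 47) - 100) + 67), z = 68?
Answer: -1795690/139 ≈ -12919.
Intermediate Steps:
l = -1/139 (l = 1/((-106 - 100) + 67) = 1/(-206 + 67) = 1/(-139) = -1/139 ≈ -0.0071942)
(-138 - 52)*(l + z) = (-138 - 52)*(-1/139 + 68) = -190*9451/139 = -1795690/139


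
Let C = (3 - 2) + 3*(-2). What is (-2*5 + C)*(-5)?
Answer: 75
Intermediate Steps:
C = -5 (C = 1 - 6 = -5)
(-2*5 + C)*(-5) = (-2*5 - 5)*(-5) = (-10 - 5)*(-5) = -15*(-5) = 75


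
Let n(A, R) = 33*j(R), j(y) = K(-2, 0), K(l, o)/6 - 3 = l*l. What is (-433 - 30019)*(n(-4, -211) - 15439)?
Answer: 427941956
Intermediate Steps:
K(l, o) = 18 + 6*l² (K(l, o) = 18 + 6*(l*l) = 18 + 6*l²)
j(y) = 42 (j(y) = 18 + 6*(-2)² = 18 + 6*4 = 18 + 24 = 42)
n(A, R) = 1386 (n(A, R) = 33*42 = 1386)
(-433 - 30019)*(n(-4, -211) - 15439) = (-433 - 30019)*(1386 - 15439) = -30452*(-14053) = 427941956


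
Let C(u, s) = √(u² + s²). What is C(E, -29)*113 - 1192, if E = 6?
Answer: -1192 + 113*√877 ≈ 2154.4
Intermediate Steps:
C(u, s) = √(s² + u²)
C(E, -29)*113 - 1192 = √((-29)² + 6²)*113 - 1192 = √(841 + 36)*113 - 1192 = √877*113 - 1192 = 113*√877 - 1192 = -1192 + 113*√877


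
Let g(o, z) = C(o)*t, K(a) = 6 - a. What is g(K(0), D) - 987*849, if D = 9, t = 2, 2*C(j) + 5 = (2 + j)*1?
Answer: -837960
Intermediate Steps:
C(j) = -3/2 + j/2 (C(j) = -5/2 + ((2 + j)*1)/2 = -5/2 + (2 + j)/2 = -5/2 + (1 + j/2) = -3/2 + j/2)
g(o, z) = -3 + o (g(o, z) = (-3/2 + o/2)*2 = -3 + o)
g(K(0), D) - 987*849 = (-3 + (6 - 1*0)) - 987*849 = (-3 + (6 + 0)) - 837963 = (-3 + 6) - 837963 = 3 - 837963 = -837960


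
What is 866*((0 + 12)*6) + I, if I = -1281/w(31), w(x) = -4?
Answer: 250689/4 ≈ 62672.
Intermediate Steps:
I = 1281/4 (I = -1281/(-4) = -1281*(-¼) = 1281/4 ≈ 320.25)
866*((0 + 12)*6) + I = 866*((0 + 12)*6) + 1281/4 = 866*(12*6) + 1281/4 = 866*72 + 1281/4 = 62352 + 1281/4 = 250689/4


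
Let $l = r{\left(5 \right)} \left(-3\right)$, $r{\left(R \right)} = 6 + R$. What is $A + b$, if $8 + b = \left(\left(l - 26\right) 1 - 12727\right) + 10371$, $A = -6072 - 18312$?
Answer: $-26807$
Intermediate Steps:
$l = -33$ ($l = \left(6 + 5\right) \left(-3\right) = 11 \left(-3\right) = -33$)
$A = -24384$
$b = -2423$ ($b = -8 + \left(\left(\left(-33 - 26\right) 1 - 12727\right) + 10371\right) = -8 + \left(\left(\left(-59\right) 1 - 12727\right) + 10371\right) = -8 + \left(\left(-59 - 12727\right) + 10371\right) = -8 + \left(-12786 + 10371\right) = -8 - 2415 = -2423$)
$A + b = -24384 - 2423 = -26807$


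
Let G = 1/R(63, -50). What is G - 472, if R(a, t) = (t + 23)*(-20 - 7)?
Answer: -344087/729 ≈ -472.00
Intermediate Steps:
R(a, t) = -621 - 27*t (R(a, t) = (23 + t)*(-27) = -621 - 27*t)
G = 1/729 (G = 1/(-621 - 27*(-50)) = 1/(-621 + 1350) = 1/729 ≈ 0.0013717)
G - 472 = 1/729 - 472 = -344087/729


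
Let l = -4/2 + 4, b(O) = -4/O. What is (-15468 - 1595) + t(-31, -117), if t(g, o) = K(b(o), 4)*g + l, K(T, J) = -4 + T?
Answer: -1981753/117 ≈ -16938.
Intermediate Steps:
l = 2 (l = (½)*(-4) + 4 = -2 + 4 = 2)
t(g, o) = 2 + g*(-4 - 4/o) (t(g, o) = (-4 - 4/o)*g + 2 = g*(-4 - 4/o) + 2 = 2 + g*(-4 - 4/o))
(-15468 - 1595) + t(-31, -117) = (-15468 - 1595) + (2 - 4*(-31) - 4*(-31)/(-117)) = -17063 + (2 + 124 - 4*(-31)*(-1/117)) = -17063 + (2 + 124 - 124/117) = -17063 + 14618/117 = -1981753/117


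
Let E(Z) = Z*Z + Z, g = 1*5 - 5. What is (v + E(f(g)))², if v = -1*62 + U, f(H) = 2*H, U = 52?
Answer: 100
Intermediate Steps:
g = 0 (g = 5 - 5 = 0)
E(Z) = Z + Z² (E(Z) = Z² + Z = Z + Z²)
v = -10 (v = -1*62 + 52 = -62 + 52 = -10)
(v + E(f(g)))² = (-10 + (2*0)*(1 + 2*0))² = (-10 + 0*(1 + 0))² = (-10 + 0*1)² = (-10 + 0)² = (-10)² = 100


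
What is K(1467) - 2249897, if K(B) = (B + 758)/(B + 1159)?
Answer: -5908227297/2626 ≈ -2.2499e+6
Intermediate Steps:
K(B) = (758 + B)/(1159 + B)
K(1467) - 2249897 = (758 + 1467)/(1159 + 1467) - 2249897 = 2225/2626 - 2249897 = -5908227297/2626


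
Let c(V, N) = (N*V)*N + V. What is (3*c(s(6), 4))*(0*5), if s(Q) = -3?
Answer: 0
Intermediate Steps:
c(V, N) = V + V*N² (c(V, N) = V*N² + V = V + V*N²)
(3*c(s(6), 4))*(0*5) = (3*(-3*(1 + 4²)))*(0*5) = (3*(-3*(1 + 16)))*0 = (3*(-3*17))*0 = (3*(-51))*0 = -153*0 = 0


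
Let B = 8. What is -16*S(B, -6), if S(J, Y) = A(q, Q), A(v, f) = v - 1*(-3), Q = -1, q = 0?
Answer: -48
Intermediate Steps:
A(v, f) = 3 + v (A(v, f) = v + 3 = 3 + v)
S(J, Y) = 3 (S(J, Y) = 3 + 0 = 3)
-16*S(B, -6) = -16*3 = -48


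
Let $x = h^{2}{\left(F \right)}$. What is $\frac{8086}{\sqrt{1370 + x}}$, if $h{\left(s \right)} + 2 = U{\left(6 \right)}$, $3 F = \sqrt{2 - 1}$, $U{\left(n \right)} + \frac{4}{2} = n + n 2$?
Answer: $\frac{4043 \sqrt{174}}{261} \approx 204.33$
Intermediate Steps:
$U{\left(n \right)} = -2 + 3 n$ ($U{\left(n \right)} = -2 + \left(n + n 2\right) = -2 + \left(n + 2 n\right) = -2 + 3 n$)
$F = \frac{1}{3}$ ($F = \frac{\sqrt{2 - 1}}{3} = \frac{\sqrt{1}}{3} = \frac{1}{3} \cdot 1 = \frac{1}{3} \approx 0.33333$)
$h{\left(s \right)} = 14$ ($h{\left(s \right)} = -2 + \left(-2 + 3 \cdot 6\right) = -2 + \left(-2 + 18\right) = -2 + 16 = 14$)
$x = 196$ ($x = 14^{2} = 196$)
$\frac{8086}{\sqrt{1370 + x}} = \frac{8086}{\sqrt{1370 + 196}} = \frac{8086}{\sqrt{1566}} = \frac{8086}{3 \sqrt{174}} = 8086 \frac{\sqrt{174}}{522} = \frac{4043 \sqrt{174}}{261}$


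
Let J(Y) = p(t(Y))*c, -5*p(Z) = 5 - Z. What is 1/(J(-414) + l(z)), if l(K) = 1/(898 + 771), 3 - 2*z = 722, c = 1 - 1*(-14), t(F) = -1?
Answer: -1669/30041 ≈ -0.055557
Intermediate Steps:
p(Z) = -1 + Z/5 (p(Z) = -(5 - Z)/5 = -1 + Z/5)
c = 15 (c = 1 + 14 = 15)
z = -719/2 (z = 3/2 - ½*722 = 3/2 - 361 = -719/2 ≈ -359.50)
l(K) = 1/1669
J(Y) = -18 (J(Y) = (-1 + (⅕)*(-1))*15 = (-1 - ⅕)*15 = -6/5*15 = -18)
1/(J(-414) + l(z)) = 1/(-18 + 1/1669) = 1/(-30041/1669) = -1669/30041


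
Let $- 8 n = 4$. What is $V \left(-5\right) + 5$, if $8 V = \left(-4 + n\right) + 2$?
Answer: $\frac{105}{16} \approx 6.5625$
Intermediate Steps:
$n = - \frac{1}{2}$ ($n = \left(- \frac{1}{8}\right) 4 = - \frac{1}{2} \approx -0.5$)
$V = - \frac{5}{16}$ ($V = \frac{\left(-4 - \frac{1}{2}\right) + 2}{8} = \frac{- \frac{9}{2} + 2}{8} = \frac{1}{8} \left(- \frac{5}{2}\right) = - \frac{5}{16} \approx -0.3125$)
$V \left(-5\right) + 5 = \left(- \frac{5}{16}\right) \left(-5\right) + 5 = \frac{25}{16} + 5 = \frac{105}{16}$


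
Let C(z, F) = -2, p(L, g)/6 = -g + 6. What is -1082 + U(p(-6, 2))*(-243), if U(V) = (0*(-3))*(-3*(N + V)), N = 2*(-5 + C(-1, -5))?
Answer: -1082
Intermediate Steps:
p(L, g) = 36 - 6*g (p(L, g) = 6*(-g + 6) = 6*(6 - g) = 36 - 6*g)
N = -14 (N = 2*(-5 - 2) = 2*(-7) = -14)
U(V) = 0 (U(V) = (0*(-3))*(-3*(-14 + V)) = 0*(42 - 3*V) = 0)
-1082 + U(p(-6, 2))*(-243) = -1082 + 0*(-243) = -1082 + 0 = -1082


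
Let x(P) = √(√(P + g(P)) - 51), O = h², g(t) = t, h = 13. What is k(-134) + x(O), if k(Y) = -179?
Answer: -179 + I*√(51 - 13*√2) ≈ -179.0 + 5.711*I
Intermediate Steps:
O = 169 (O = 13² = 169)
x(P) = √(-51 + √2*√P) (x(P) = √(√(P + P) - 51) = √(√(2*P) - 51) = √(√2*√P - 51) = √(-51 + √2*√P))
k(-134) + x(O) = -179 + √(-51 + √2*√169) = -179 + √(-51 + √2*13) = -179 + √(-51 + 13*√2)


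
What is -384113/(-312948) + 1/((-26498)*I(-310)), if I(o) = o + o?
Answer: 1577625150707/1285336896120 ≈ 1.2274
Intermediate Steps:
I(o) = 2*o
-384113/(-312948) + 1/((-26498)*I(-310)) = -384113/(-312948) + 1/((-26498)*((2*(-310)))) = -384113*(-1/312948) - 1/26498/(-620) = 384113/312948 - 1/26498*(-1/620) = 384113/312948 + 1/16428760 = 1577625150707/1285336896120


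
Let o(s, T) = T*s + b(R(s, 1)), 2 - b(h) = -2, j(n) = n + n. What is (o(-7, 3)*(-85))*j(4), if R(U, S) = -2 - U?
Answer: 11560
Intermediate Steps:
j(n) = 2*n
b(h) = 4 (b(h) = 2 - 1*(-2) = 2 + 2 = 4)
o(s, T) = 4 + T*s (o(s, T) = T*s + 4 = 4 + T*s)
(o(-7, 3)*(-85))*j(4) = ((4 + 3*(-7))*(-85))*(2*4) = ((4 - 21)*(-85))*8 = -17*(-85)*8 = 1445*8 = 11560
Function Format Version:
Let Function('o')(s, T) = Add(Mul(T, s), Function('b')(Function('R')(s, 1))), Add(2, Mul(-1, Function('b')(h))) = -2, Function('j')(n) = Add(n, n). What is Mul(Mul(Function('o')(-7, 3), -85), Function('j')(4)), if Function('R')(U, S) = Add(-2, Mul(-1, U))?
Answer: 11560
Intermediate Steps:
Function('j')(n) = Mul(2, n)
Function('b')(h) = 4 (Function('b')(h) = Add(2, Mul(-1, -2)) = Add(2, 2) = 4)
Function('o')(s, T) = Add(4, Mul(T, s)) (Function('o')(s, T) = Add(Mul(T, s), 4) = Add(4, Mul(T, s)))
Mul(Mul(Function('o')(-7, 3), -85), Function('j')(4)) = Mul(Mul(Add(4, Mul(3, -7)), -85), Mul(2, 4)) = Mul(Mul(Add(4, -21), -85), 8) = Mul(Mul(-17, -85), 8) = Mul(1445, 8) = 11560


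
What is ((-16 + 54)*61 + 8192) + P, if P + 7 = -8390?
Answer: 2113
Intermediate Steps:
P = -8397 (P = -7 - 8390 = -8397)
((-16 + 54)*61 + 8192) + P = ((-16 + 54)*61 + 8192) - 8397 = (38*61 + 8192) - 8397 = (2318 + 8192) - 8397 = 10510 - 8397 = 2113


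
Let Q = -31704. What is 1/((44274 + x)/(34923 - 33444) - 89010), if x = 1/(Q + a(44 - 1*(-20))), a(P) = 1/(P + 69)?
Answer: -6236397249/554915032012729 ≈ -1.1238e-5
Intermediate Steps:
a(P) = 1/(69 + P)
x = -133/4216631 (x = 1/(-31704 + 1/(69 + (44 - 1*(-20)))) = 1/(-31704 + 1/(69 + (44 + 20))) = 1/(-31704 + 1/(69 + 64)) = 1/(-31704 + 1/133) = 1/(-4216631/133) = -133/4216631 ≈ -3.1542e-5)
1/((44274 + x)/(34923 - 33444) - 89010) = 1/((44274 - 133/4216631)/(34923 - 33444) - 89010) = 1/((186687120761/4216631)/1479 - 89010) = 1/((186687120761/4216631)*(1/1479) - 89010) = 1/(186687120761/6236397249 - 89010) = 1/(-554915032012729/6236397249) = -6236397249/554915032012729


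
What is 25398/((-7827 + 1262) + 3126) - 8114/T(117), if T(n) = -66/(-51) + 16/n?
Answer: -27786715101/4893697 ≈ -5678.1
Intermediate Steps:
T(n) = 22/17 + 16/n (T(n) = -66*(-1/51) + 16/n = 22/17 + 16/n)
25398/((-7827 + 1262) + 3126) - 8114/T(117) = 25398/((-7827 + 1262) + 3126) - 8114/(22/17 + 16/117) = 25398/(-6565 + 3126) - 8114/(22/17 + 16*(1/117)) = 25398/(-3439) - 8114/(22/17 + 16/117) = 25398*(-1/3439) - 8114/2846/1989 = -25398/3439 - 8114*1989/2846 = -25398/3439 - 8069373/1423 = -27786715101/4893697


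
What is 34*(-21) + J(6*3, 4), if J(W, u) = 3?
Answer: -711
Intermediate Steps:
34*(-21) + J(6*3, 4) = 34*(-21) + 3 = -714 + 3 = -711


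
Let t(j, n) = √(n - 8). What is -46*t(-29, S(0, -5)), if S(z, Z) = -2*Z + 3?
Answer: -46*√5 ≈ -102.86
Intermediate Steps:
S(z, Z) = 3 - 2*Z
t(j, n) = √(-8 + n)
-46*t(-29, S(0, -5)) = -46*√(-8 + (3 - 2*(-5))) = -46*√(-8 + (3 + 10)) = -46*√(-8 + 13) = -46*√5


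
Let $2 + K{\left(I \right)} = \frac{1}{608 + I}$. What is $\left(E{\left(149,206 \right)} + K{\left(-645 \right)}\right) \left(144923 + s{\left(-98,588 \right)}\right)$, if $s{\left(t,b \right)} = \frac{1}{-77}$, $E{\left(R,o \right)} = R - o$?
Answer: $- \frac{3481629840}{407} \approx -8.5544 \cdot 10^{6}$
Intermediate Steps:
$s{\left(t,b \right)} = - \frac{1}{77}$
$K{\left(I \right)} = -2 + \frac{1}{608 + I}$
$\left(E{\left(149,206 \right)} + K{\left(-645 \right)}\right) \left(144923 + s{\left(-98,588 \right)}\right) = \left(\left(149 - 206\right) + \frac{-1215 - -1290}{608 - 645}\right) \left(144923 - \frac{1}{77}\right) = \left(\left(149 - 206\right) + \frac{-1215 + 1290}{-37}\right) \frac{11159070}{77} = \left(-57 - \frac{75}{37}\right) \frac{11159070}{77} = \left(- \frac{2184}{37}\right) \frac{11159070}{77} = - \frac{3481629840}{407}$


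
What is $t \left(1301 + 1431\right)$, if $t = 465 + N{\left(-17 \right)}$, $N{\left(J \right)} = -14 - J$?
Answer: $1278576$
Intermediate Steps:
$t = 468$ ($t = 465 - -3 = 465 + \left(-14 + 17\right) = 465 + 3 = 468$)
$t \left(1301 + 1431\right) = 468 \left(1301 + 1431\right) = 468 \cdot 2732 = 1278576$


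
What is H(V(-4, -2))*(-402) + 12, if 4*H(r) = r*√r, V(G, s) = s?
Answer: 12 + 201*I*√2 ≈ 12.0 + 284.26*I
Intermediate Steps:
H(r) = r^(3/2)/4 (H(r) = (r*√r)/4 = r^(3/2)/4)
H(V(-4, -2))*(-402) + 12 = ((-2)^(3/2)/4)*(-402) + 12 = ((-2*I*√2)/4)*(-402) + 12 = -I*√2/2*(-402) + 12 = 201*I*√2 + 12 = 12 + 201*I*√2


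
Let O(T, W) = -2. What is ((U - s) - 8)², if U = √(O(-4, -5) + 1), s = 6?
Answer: (14 - I)² ≈ 195.0 - 28.0*I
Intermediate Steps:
U = I (U = √(-2 + 1) = √(-1) = I ≈ 1.0*I)
((U - s) - 8)² = ((I - 1*6) - 8)² = ((I - 6) - 8)² = ((-6 + I) - 8)² = (-14 + I)²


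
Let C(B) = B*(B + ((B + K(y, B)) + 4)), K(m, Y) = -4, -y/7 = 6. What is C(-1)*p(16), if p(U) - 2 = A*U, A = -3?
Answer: -92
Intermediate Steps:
y = -42 (y = -7*6 = -42)
p(U) = 2 - 3*U
C(B) = 2*B² (C(B) = B*(B + ((B - 4) + 4)) = B*(B + ((-4 + B) + 4)) = B*(B + B) = B*(2*B) = 2*B²)
C(-1)*p(16) = (2*(-1)²)*(2 - 3*16) = (2*1)*(2 - 48) = 2*(-46) = -92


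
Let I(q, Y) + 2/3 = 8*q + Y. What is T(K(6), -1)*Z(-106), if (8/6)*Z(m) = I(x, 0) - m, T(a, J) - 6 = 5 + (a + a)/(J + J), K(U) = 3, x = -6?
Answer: 344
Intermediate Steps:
T(a, J) = 11 + a/J (T(a, J) = 6 + (5 + (a + a)/(J + J)) = 6 + (5 + (2*a)/((2*J))) = 6 + (5 + (2*a)*(1/(2*J))) = 6 + (5 + a/J) = 11 + a/J)
I(q, Y) = -⅔ + Y + 8*q (I(q, Y) = -⅔ + (8*q + Y) = -⅔ + (Y + 8*q) = -⅔ + Y + 8*q)
Z(m) = -73/2 - 3*m/4 (Z(m) = 3*((-⅔ + 0 + 8*(-6)) - m)/4 = 3*((-⅔ + 0 - 48) - m)/4 = 3*(-146/3 - m)/4 = -73/2 - 3*m/4)
T(K(6), -1)*Z(-106) = (11 + 3/(-1))*(-73/2 - ¾*(-106)) = (11 + 3*(-1))*(-73/2 + 159/2) = (11 - 3)*43 = 8*43 = 344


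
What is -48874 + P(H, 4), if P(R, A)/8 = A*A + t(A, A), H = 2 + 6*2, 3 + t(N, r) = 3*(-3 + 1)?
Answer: -48818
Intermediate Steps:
t(N, r) = -9 (t(N, r) = -3 + 3*(-3 + 1) = -3 + 3*(-2) = -3 - 6 = -9)
H = 14 (H = 2 + 12 = 14)
P(R, A) = -72 + 8*A² (P(R, A) = 8*(A*A - 9) = 8*(A² - 9) = 8*(-9 + A²) = -72 + 8*A²)
-48874 + P(H, 4) = -48874 + (-72 + 8*4²) = -48874 + (-72 + 8*16) = -48874 + (-72 + 128) = -48874 + 56 = -48818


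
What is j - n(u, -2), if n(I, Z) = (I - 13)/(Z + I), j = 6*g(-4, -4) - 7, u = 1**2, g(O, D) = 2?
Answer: -7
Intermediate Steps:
u = 1
j = 5 (j = 6*2 - 7 = 12 - 7 = 5)
n(I, Z) = (-13 + I)/(I + Z)
j - n(u, -2) = 5 - (-13 + 1)/(1 - 2) = 5 - (-12)/(-1) = 5 - (-1)*(-12) = 5 - 1*12 = 5 - 12 = -7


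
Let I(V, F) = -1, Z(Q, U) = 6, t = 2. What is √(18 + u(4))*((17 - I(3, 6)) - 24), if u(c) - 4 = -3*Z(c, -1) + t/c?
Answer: -9*√2 ≈ -12.728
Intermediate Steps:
u(c) = -14 + 2/c (u(c) = 4 + (-3*6 + 2/c) = 4 + (-18 + 2/c) = -14 + 2/c)
√(18 + u(4))*((17 - I(3, 6)) - 24) = √(18 + (-14 + 2/4))*((17 - 1*(-1)) - 24) = √(18 + (-14 + 2*(¼)))*((17 + 1) - 24) = √(18 + (-14 + ½))*(18 - 24) = √(18 - 27/2)*(-6) = √(9/2)*(-6) = (3*√2/2)*(-6) = -9*√2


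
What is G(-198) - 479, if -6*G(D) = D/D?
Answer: -2875/6 ≈ -479.17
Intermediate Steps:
G(D) = -1/6 (G(D) = -D/(6*D) = -1/6*1 = -1/6)
G(-198) - 479 = -1/6 - 479 = -2875/6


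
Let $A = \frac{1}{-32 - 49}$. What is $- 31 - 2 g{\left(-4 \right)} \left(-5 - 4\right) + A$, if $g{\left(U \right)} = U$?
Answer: $\frac{180791}{81} \approx 2232.0$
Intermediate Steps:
$A = - \frac{1}{81}$ ($A = \frac{1}{-81} = - \frac{1}{81} \approx -0.012346$)
$- 31 - 2 g{\left(-4 \right)} \left(-5 - 4\right) + A = - 31 \left(-2\right) \left(-4\right) \left(-5 - 4\right) - \frac{1}{81} = - 31 \cdot 8 \left(-9\right) - \frac{1}{81} = \left(-31\right) \left(-72\right) - \frac{1}{81} = 2232 - \frac{1}{81} = \frac{180791}{81}$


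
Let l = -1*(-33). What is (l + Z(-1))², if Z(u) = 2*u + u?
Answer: 900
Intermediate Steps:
Z(u) = 3*u
l = 33
(l + Z(-1))² = (33 + 3*(-1))² = (33 - 3)² = 30² = 900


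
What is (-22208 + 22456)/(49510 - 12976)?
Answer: 124/18267 ≈ 0.0067882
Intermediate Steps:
(-22208 + 22456)/(49510 - 12976) = 248/36534 = 248*(1/36534) = 124/18267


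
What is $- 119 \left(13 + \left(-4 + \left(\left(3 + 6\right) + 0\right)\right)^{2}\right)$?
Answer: $-4522$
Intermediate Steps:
$- 119 \left(13 + \left(-4 + \left(\left(3 + 6\right) + 0\right)\right)^{2}\right) = - 119 \left(13 + \left(-4 + \left(9 + 0\right)\right)^{2}\right) = - 119 \left(13 + \left(-4 + 9\right)^{2}\right) = - 119 \left(13 + 5^{2}\right) = - 119 \left(13 + 25\right) = \left(-119\right) 38 = -4522$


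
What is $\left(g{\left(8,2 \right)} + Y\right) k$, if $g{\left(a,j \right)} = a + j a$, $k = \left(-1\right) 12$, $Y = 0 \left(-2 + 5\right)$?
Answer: $-288$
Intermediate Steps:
$Y = 0$ ($Y = 0 \cdot 3 = 0$)
$k = -12$
$g{\left(a,j \right)} = a + a j$
$\left(g{\left(8,2 \right)} + Y\right) k = \left(8 \left(1 + 2\right) + 0\right) \left(-12\right) = \left(8 \cdot 3 + 0\right) \left(-12\right) = \left(24 + 0\right) \left(-12\right) = 24 \left(-12\right) = -288$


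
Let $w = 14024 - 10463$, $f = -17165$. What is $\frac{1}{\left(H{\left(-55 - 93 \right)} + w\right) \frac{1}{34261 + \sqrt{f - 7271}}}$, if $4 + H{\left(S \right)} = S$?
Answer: $\frac{34261}{3409} + \frac{2 i \sqrt{6109}}{3409} \approx 10.05 + 0.045855 i$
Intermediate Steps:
$H{\left(S \right)} = -4 + S$
$w = 3561$
$\frac{1}{\left(H{\left(-55 - 93 \right)} + w\right) \frac{1}{34261 + \sqrt{f - 7271}}} = \frac{1}{\left(\left(-4 - 148\right) + 3561\right) \frac{1}{34261 + \sqrt{-17165 - 7271}}} = \frac{1}{\left(\left(-4 - 148\right) + 3561\right) \frac{1}{34261 + \sqrt{-24436}}} = \frac{1}{\left(\left(-4 - 148\right) + 3561\right) \frac{1}{34261 + 2 i \sqrt{6109}}} = \frac{1}{\left(-152 + 3561\right) \frac{1}{34261 + 2 i \sqrt{6109}}} = \frac{1}{3409 \frac{1}{34261 + 2 i \sqrt{6109}}} = \frac{34261}{3409} + \frac{2 i \sqrt{6109}}{3409}$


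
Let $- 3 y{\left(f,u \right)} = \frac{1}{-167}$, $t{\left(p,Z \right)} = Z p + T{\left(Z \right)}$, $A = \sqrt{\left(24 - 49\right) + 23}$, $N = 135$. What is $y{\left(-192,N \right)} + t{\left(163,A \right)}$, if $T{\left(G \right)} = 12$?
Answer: $\frac{6013}{501} + 163 i \sqrt{2} \approx 12.002 + 230.52 i$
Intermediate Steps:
$A = i \sqrt{2}$ ($A = \sqrt{-25 + 23} = \sqrt{-2} = i \sqrt{2} \approx 1.4142 i$)
$t{\left(p,Z \right)} = 12 + Z p$ ($t{\left(p,Z \right)} = Z p + 12 = 12 + Z p$)
$y{\left(f,u \right)} = \frac{1}{501}$ ($y{\left(f,u \right)} = - \frac{1}{3 \left(-167\right)} = \left(- \frac{1}{3}\right) \left(- \frac{1}{167}\right) = \frac{1}{501}$)
$y{\left(-192,N \right)} + t{\left(163,A \right)} = \frac{1}{501} + \left(12 + i \sqrt{2} \cdot 163\right) = \frac{1}{501} + \left(12 + 163 i \sqrt{2}\right) = \frac{6013}{501} + 163 i \sqrt{2}$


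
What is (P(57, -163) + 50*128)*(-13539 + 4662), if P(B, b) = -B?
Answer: -56306811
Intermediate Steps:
(P(57, -163) + 50*128)*(-13539 + 4662) = (-1*57 + 50*128)*(-13539 + 4662) = (-57 + 6400)*(-8877) = 6343*(-8877) = -56306811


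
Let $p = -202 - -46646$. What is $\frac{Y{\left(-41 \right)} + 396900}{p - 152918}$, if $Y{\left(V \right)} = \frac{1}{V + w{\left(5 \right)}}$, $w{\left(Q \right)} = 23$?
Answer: $- \frac{7144199}{1916532} \approx -3.7277$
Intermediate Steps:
$p = 46444$ ($p = -202 + 46646 = 46444$)
$Y{\left(V \right)} = \frac{1}{23 + V}$ ($Y{\left(V \right)} = \frac{1}{V + 23} = \frac{1}{23 + V}$)
$\frac{Y{\left(-41 \right)} + 396900}{p - 152918} = \frac{\frac{1}{23 - 41} + 396900}{46444 - 152918} = \frac{\frac{1}{-18} + 396900}{-106474} = \left(- \frac{1}{18} + 396900\right) \left(- \frac{1}{106474}\right) = \frac{7144199}{18} \left(- \frac{1}{106474}\right) = - \frac{7144199}{1916532}$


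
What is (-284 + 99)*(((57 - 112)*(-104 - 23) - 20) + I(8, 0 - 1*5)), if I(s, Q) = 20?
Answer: -1292225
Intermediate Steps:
(-284 + 99)*(((57 - 112)*(-104 - 23) - 20) + I(8, 0 - 1*5)) = (-284 + 99)*(((57 - 112)*(-104 - 23) - 20) + 20) = -185*((-55*(-127) - 20) + 20) = -185*((6985 - 20) + 20) = -185*(6965 + 20) = -185*6985 = -1292225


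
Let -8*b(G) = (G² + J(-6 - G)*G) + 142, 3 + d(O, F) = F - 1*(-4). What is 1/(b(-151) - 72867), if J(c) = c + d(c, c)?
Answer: -4/280969 ≈ -1.4236e-5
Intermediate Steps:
d(O, F) = 1 + F (d(O, F) = -3 + (F - 1*(-4)) = -3 + (F + 4) = -3 + (4 + F) = 1 + F)
J(c) = 1 + 2*c (J(c) = c + (1 + c) = 1 + 2*c)
b(G) = -71/4 - G²/8 - G*(-11 - 2*G)/8 (b(G) = -((G² + (1 + 2*(-6 - G))*G) + 142)/8 = -((G² + (1 + (-12 - 2*G))*G) + 142)/8 = -((G² + (-11 - 2*G)*G) + 142)/8 = -((G² + G*(-11 - 2*G)) + 142)/8 = -(142 + G² + G*(-11 - 2*G))/8 = -71/4 - G²/8 - G*(-11 - 2*G)/8)
1/(b(-151) - 72867) = 1/((-71/4 + (⅛)*(-151)² + (11/8)*(-151)) - 72867) = 1/((-71/4 + (⅛)*22801 - 1661/8) - 72867) = 1/((-71/4 + 22801/8 - 1661/8) - 72867) = 1/(10499/4 - 72867) = 1/(-280969/4) = -4/280969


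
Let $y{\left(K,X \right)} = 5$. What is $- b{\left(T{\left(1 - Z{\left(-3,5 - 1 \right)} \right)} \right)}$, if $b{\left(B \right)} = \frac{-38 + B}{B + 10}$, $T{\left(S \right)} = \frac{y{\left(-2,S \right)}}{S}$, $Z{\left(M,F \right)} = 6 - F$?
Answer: $\frac{43}{5} \approx 8.6$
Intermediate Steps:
$T{\left(S \right)} = \frac{5}{S}$
$b{\left(B \right)} = \frac{-38 + B}{10 + B}$
$- b{\left(T{\left(1 - Z{\left(-3,5 - 1 \right)} \right)} \right)} = - \frac{-38 + \frac{5}{1 - \left(6 - \left(5 - 1\right)\right)}}{10 + \frac{5}{1 - \left(6 - \left(5 - 1\right)\right)}} = - \frac{-38 + \frac{5}{1 - \left(6 - 4\right)}}{10 + \frac{5}{1 - \left(6 - 4\right)}} = - \frac{-38 + \frac{5}{1 - 2}}{10 + \frac{5}{1 - 2}} = - \frac{-38 + \frac{5}{-1}}{10 + \frac{5}{-1}} = - \frac{-38 + 5 \left(-1\right)}{10 + 5 \left(-1\right)} = - \frac{-38 - 5}{10 - 5} = - \frac{-43}{5} = \left(-1\right) \left(- \frac{43}{5}\right) = \frac{43}{5}$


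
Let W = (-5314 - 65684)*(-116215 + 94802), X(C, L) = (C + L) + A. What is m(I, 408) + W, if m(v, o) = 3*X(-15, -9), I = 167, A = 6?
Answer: 1520280120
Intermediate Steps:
X(C, L) = 6 + C + L (X(C, L) = (C + L) + 6 = 6 + C + L)
m(v, o) = -54 (m(v, o) = 3*(6 - 15 - 9) = 3*(-18) = -54)
W = 1520280174 (W = -70998*(-21413) = 1520280174)
m(I, 408) + W = -54 + 1520280174 = 1520280120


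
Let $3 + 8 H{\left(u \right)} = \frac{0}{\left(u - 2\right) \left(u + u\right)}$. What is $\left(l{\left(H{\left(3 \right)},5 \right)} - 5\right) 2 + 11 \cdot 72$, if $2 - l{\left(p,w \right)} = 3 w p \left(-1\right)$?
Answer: $\frac{3099}{4} \approx 774.75$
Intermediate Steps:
$H{\left(u \right)} = - \frac{3}{8}$ ($H{\left(u \right)} = - \frac{3}{8} + \frac{0 \frac{1}{\left(u - 2\right) \left(u + u\right)}}{8} = - \frac{3}{8} + \frac{0 \frac{1}{\left(-2 + u\right) 2 u}}{8} = - \frac{3}{8} + \frac{0 \frac{1}{2 u \left(-2 + u\right)}}{8} = - \frac{3}{8} + \frac{1}{8} \cdot 0 = - \frac{3}{8} + 0 = - \frac{3}{8}$)
$l{\left(p,w \right)} = 2 + 3 p w$ ($l{\left(p,w \right)} = 2 - 3 w p \left(-1\right) = 2 - 3 p w \left(-1\right) = 2 - - 3 p w = 2 + 3 p w$)
$\left(l{\left(H{\left(3 \right)},5 \right)} - 5\right) 2 + 11 \cdot 72 = \left(\left(2 + 3 \left(- \frac{3}{8}\right) 5\right) - 5\right) 2 + 11 \cdot 72 = \left(\left(2 - \frac{45}{8}\right) - 5\right) 2 + 792 = \left(- \frac{29}{8} - 5\right) 2 + 792 = \left(- \frac{69}{8}\right) 2 + 792 = - \frac{69}{4} + 792 = \frac{3099}{4}$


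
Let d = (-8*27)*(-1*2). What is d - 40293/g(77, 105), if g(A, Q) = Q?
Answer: 1689/35 ≈ 48.257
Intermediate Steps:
d = 432 (d = -216*(-2) = 432)
d - 40293/g(77, 105) = 432 - 40293/105 = 432 - 40293*1/105 = 432 - 13431/35 = 1689/35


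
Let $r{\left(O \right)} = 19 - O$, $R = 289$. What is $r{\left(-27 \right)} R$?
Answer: $13294$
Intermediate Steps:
$r{\left(-27 \right)} R = \left(19 - -27\right) 289 = \left(19 + 27\right) 289 = 46 \cdot 289 = 13294$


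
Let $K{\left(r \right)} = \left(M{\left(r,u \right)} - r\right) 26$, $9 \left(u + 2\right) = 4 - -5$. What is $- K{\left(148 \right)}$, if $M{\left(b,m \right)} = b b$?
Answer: $-565656$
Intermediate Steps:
$u = -1$ ($u = -2 + \frac{4 - -5}{9} = -2 + \frac{4 + 5}{9} = -2 + \frac{1}{9} \cdot 9 = -2 + 1 = -1$)
$M{\left(b,m \right)} = b^{2}$
$K{\left(r \right)} = - 26 r + 26 r^{2}$ ($K{\left(r \right)} = \left(r^{2} - r\right) 26 = - 26 r + 26 r^{2}$)
$- K{\left(148 \right)} = - 26 \cdot 148 \left(-1 + 148\right) = - 26 \cdot 148 \cdot 147 = \left(-1\right) 565656 = -565656$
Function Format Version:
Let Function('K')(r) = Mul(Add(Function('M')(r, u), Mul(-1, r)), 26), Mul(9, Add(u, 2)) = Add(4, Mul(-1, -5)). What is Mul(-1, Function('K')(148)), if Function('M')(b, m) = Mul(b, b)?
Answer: -565656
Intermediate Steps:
u = -1 (u = Add(-2, Mul(Rational(1, 9), Add(4, Mul(-1, -5)))) = Add(-2, Mul(Rational(1, 9), Add(4, 5))) = Add(-2, Mul(Rational(1, 9), 9)) = Add(-2, 1) = -1)
Function('M')(b, m) = Pow(b, 2)
Function('K')(r) = Add(Mul(-26, r), Mul(26, Pow(r, 2))) (Function('K')(r) = Mul(Add(Pow(r, 2), Mul(-1, r)), 26) = Add(Mul(-26, r), Mul(26, Pow(r, 2))))
Mul(-1, Function('K')(148)) = Mul(-1, Mul(26, 148, Add(-1, 148))) = Mul(-1, Mul(26, 148, 147)) = Mul(-1, 565656) = -565656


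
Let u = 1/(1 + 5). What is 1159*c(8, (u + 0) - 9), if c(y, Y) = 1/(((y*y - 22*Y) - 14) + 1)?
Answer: 3477/736 ≈ 4.7242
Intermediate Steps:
u = ⅙ (u = 1/6 = ⅙ ≈ 0.16667)
c(y, Y) = 1/(-13 + y² - 22*Y) (c(y, Y) = 1/(((y² - 22*Y) - 14) + 1) = 1/((-14 + y² - 22*Y) + 1) = 1/(-13 + y² - 22*Y))
1159*c(8, (u + 0) - 9) = 1159/(-13 + 8² - 22*((⅙ + 0) - 9)) = 1159/(-13 + 64 - 22*(⅙ - 9)) = 1159/(-13 + 64 - 22*(-53/6)) = 1159/(-13 + 64 + 583/3) = 1159/(736/3) = 1159*(3/736) = 3477/736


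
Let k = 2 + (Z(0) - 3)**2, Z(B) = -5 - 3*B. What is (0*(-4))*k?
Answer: 0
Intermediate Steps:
k = 66 (k = 2 + ((-5 - 3*0) - 3)**2 = 2 + ((-5 + 0) - 3)**2 = 2 + (-5 - 3)**2 = 2 + (-8)**2 = 2 + 64 = 66)
(0*(-4))*k = (0*(-4))*66 = 0*66 = 0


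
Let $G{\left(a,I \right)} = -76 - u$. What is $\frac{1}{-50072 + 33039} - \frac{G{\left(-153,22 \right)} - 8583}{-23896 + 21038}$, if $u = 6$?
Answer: $- \frac{147593803}{48680314} \approx -3.0319$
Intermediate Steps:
$G{\left(a,I \right)} = -82$ ($G{\left(a,I \right)} = -76 - 6 = -82$)
$\frac{1}{-50072 + 33039} - \frac{G{\left(-153,22 \right)} - 8583}{-23896 + 21038} = \frac{1}{-50072 + 33039} - \frac{-82 - 8583}{-23896 + 21038} = \frac{1}{-17033} - - \frac{8665}{-2858} = - \frac{1}{17033} - \left(-8665\right) \left(- \frac{1}{2858}\right) = - \frac{1}{17033} - \frac{8665}{2858} = - \frac{147593803}{48680314}$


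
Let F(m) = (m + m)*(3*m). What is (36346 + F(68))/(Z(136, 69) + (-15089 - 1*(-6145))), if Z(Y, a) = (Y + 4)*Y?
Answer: 32045/5048 ≈ 6.3481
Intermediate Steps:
Z(Y, a) = Y*(4 + Y) (Z(Y, a) = (4 + Y)*Y = Y*(4 + Y))
F(m) = 6*m² (F(m) = (2*m)*(3*m) = 6*m²)
(36346 + F(68))/(Z(136, 69) + (-15089 - 1*(-6145))) = (36346 + 6*68²)/(136*(4 + 136) + (-15089 - 1*(-6145))) = (36346 + 6*4624)/(136*140 + (-15089 + 6145)) = (36346 + 27744)/(19040 - 8944) = 64090/10096 = 64090*(1/10096) = 32045/5048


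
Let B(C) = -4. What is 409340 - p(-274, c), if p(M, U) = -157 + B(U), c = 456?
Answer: 409501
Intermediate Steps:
p(M, U) = -161 (p(M, U) = -157 - 4 = -161)
409340 - p(-274, c) = 409340 - 1*(-161) = 409340 + 161 = 409501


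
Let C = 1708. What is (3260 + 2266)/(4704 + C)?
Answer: 2763/3206 ≈ 0.86182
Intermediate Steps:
(3260 + 2266)/(4704 + C) = (3260 + 2266)/(4704 + 1708) = 5526/6412 = 5526*(1/6412) = 2763/3206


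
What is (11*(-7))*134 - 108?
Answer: -10426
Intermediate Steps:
(11*(-7))*134 - 108 = -77*134 - 108 = -10318 - 108 = -10426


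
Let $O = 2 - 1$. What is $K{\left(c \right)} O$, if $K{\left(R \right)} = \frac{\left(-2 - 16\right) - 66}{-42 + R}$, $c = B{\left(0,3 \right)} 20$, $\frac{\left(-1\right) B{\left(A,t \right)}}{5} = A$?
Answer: $2$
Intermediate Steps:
$B{\left(A,t \right)} = - 5 A$
$c = 0$ ($c = \left(-5\right) 0 \cdot 20 = 0 \cdot 20 = 0$)
$K{\left(R \right)} = - \frac{84}{-42 + R}$ ($K{\left(R \right)} = \frac{\left(-2 - 16\right) - 66}{-42 + R} = \frac{-18 - 66}{-42 + R} = - \frac{84}{-42 + R}$)
$O = 1$ ($O = 2 - 1 = 1$)
$K{\left(c \right)} O = - \frac{84}{-42 + 0} \cdot 1 = - \frac{84}{-42} \cdot 1 = \left(-84\right) \left(- \frac{1}{42}\right) 1 = 2 \cdot 1 = 2$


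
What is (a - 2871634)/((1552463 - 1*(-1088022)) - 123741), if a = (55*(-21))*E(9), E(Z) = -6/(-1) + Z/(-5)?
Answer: -2876485/2516744 ≈ -1.1429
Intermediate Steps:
E(Z) = 6 - Z/5 (E(Z) = -6*(-1) + Z*(-1/5) = 6 - Z/5)
a = -4851 (a = (55*(-21))*(6 - 1/5*9) = -1155*(6 - 9/5) = -1155*21/5 = -4851)
(a - 2871634)/((1552463 - 1*(-1088022)) - 123741) = (-4851 - 2871634)/((1552463 - 1*(-1088022)) - 123741) = -2876485/((1552463 + 1088022) - 123741) = -2876485/(2640485 - 123741) = -2876485/2516744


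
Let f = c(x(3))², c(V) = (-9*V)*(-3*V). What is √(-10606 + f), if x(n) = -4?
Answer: √176018 ≈ 419.54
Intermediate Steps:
c(V) = 27*V²
f = 186624 (f = (27*(-4)²)² = (27*16)² = 432² = 186624)
√(-10606 + f) = √(-10606 + 186624) = √176018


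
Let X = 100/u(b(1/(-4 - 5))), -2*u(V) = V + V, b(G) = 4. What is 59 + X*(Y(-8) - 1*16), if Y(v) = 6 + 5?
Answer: 184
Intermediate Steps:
Y(v) = 11
u(V) = -V (u(V) = -(V + V)/2 = -V)
X = -25 (X = 100/((-1*4)) = 100/(-4) = 100*(-1/4) = -25)
59 + X*(Y(-8) - 1*16) = 59 - 25*(11 - 1*16) = 59 - 25*(11 - 16) = 59 - 25*(-5) = 59 + 125 = 184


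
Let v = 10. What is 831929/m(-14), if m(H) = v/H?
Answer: -5823503/5 ≈ -1.1647e+6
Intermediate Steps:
m(H) = 10/H
831929/m(-14) = 831929/((10/(-14))) = 831929/((10*(-1/14))) = 831929/(-5/7) = 831929*(-7/5) = -5823503/5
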